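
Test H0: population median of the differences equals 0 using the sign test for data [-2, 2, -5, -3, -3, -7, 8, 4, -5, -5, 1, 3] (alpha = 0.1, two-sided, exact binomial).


Step 1: Discard zero differences. Original n = 12; n_eff = number of nonzero differences = 12.
Nonzero differences (with sign): -2, +2, -5, -3, -3, -7, +8, +4, -5, -5, +1, +3
Step 2: Count signs: positive = 5, negative = 7.
Step 3: Under H0: P(positive) = 0.5, so the number of positives S ~ Bin(12, 0.5).
Step 4: Two-sided exact p-value = sum of Bin(12,0.5) probabilities at or below the observed probability = 0.774414.
Step 5: alpha = 0.1. fail to reject H0.

n_eff = 12, pos = 5, neg = 7, p = 0.774414, fail to reject H0.


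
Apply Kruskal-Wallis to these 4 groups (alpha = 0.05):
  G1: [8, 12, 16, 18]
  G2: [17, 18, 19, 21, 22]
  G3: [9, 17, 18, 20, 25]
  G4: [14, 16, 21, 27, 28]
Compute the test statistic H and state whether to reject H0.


Step 1: Combine all N = 19 observations and assign midranks.
sorted (value, group, rank): (8,G1,1), (9,G3,2), (12,G1,3), (14,G4,4), (16,G1,5.5), (16,G4,5.5), (17,G2,7.5), (17,G3,7.5), (18,G1,10), (18,G2,10), (18,G3,10), (19,G2,12), (20,G3,13), (21,G2,14.5), (21,G4,14.5), (22,G2,16), (25,G3,17), (27,G4,18), (28,G4,19)
Step 2: Sum ranks within each group.
R_1 = 19.5 (n_1 = 4)
R_2 = 60 (n_2 = 5)
R_3 = 49.5 (n_3 = 5)
R_4 = 61 (n_4 = 5)
Step 3: H = 12/(N(N+1)) * sum(R_i^2/n_i) - 3(N+1)
     = 12/(19*20) * (19.5^2/4 + 60^2/5 + 49.5^2/5 + 61^2/5) - 3*20
     = 0.031579 * 2049.31 - 60
     = 4.715132.
Step 4: Ties present; correction factor C = 1 - 42/(19^3 - 19) = 0.993860. Corrected H = 4.715132 / 0.993860 = 4.744263.
Step 5: Under H0, H ~ chi^2(3); p-value = 0.191510.
Step 6: alpha = 0.05. fail to reject H0.

H = 4.7443, df = 3, p = 0.191510, fail to reject H0.


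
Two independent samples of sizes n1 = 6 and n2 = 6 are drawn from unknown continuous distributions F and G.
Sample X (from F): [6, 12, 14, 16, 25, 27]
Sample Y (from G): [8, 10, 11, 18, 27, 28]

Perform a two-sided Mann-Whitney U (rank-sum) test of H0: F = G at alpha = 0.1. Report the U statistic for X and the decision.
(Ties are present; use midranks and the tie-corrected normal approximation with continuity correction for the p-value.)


Step 1: Combine and sort all 12 observations; assign midranks.
sorted (value, group): (6,X), (8,Y), (10,Y), (11,Y), (12,X), (14,X), (16,X), (18,Y), (25,X), (27,X), (27,Y), (28,Y)
ranks: 6->1, 8->2, 10->3, 11->4, 12->5, 14->6, 16->7, 18->8, 25->9, 27->10.5, 27->10.5, 28->12
Step 2: Rank sum for X: R1 = 1 + 5 + 6 + 7 + 9 + 10.5 = 38.5.
Step 3: U_X = R1 - n1(n1+1)/2 = 38.5 - 6*7/2 = 38.5 - 21 = 17.5.
       U_Y = n1*n2 - U_X = 36 - 17.5 = 18.5.
Step 4: Ties are present, so use the tie-corrected normal approximation (with continuity correction) for the p-value.
Step 5: p-value = 1.000000; compare to alpha = 0.1. fail to reject H0.

U_X = 17.5, p = 1.000000, fail to reject H0 at alpha = 0.1.


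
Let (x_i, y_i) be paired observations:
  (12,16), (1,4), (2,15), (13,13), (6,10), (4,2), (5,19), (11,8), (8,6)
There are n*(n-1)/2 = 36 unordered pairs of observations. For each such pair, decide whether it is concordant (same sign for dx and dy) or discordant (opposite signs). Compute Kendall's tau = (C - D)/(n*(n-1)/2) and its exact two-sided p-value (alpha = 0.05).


Step 1: Enumerate the 36 unordered pairs (i,j) with i<j and classify each by sign(x_j-x_i) * sign(y_j-y_i).
  (1,2):dx=-11,dy=-12->C; (1,3):dx=-10,dy=-1->C; (1,4):dx=+1,dy=-3->D; (1,5):dx=-6,dy=-6->C
  (1,6):dx=-8,dy=-14->C; (1,7):dx=-7,dy=+3->D; (1,8):dx=-1,dy=-8->C; (1,9):dx=-4,dy=-10->C
  (2,3):dx=+1,dy=+11->C; (2,4):dx=+12,dy=+9->C; (2,5):dx=+5,dy=+6->C; (2,6):dx=+3,dy=-2->D
  (2,7):dx=+4,dy=+15->C; (2,8):dx=+10,dy=+4->C; (2,9):dx=+7,dy=+2->C; (3,4):dx=+11,dy=-2->D
  (3,5):dx=+4,dy=-5->D; (3,6):dx=+2,dy=-13->D; (3,7):dx=+3,dy=+4->C; (3,8):dx=+9,dy=-7->D
  (3,9):dx=+6,dy=-9->D; (4,5):dx=-7,dy=-3->C; (4,6):dx=-9,dy=-11->C; (4,7):dx=-8,dy=+6->D
  (4,8):dx=-2,dy=-5->C; (4,9):dx=-5,dy=-7->C; (5,6):dx=-2,dy=-8->C; (5,7):dx=-1,dy=+9->D
  (5,8):dx=+5,dy=-2->D; (5,9):dx=+2,dy=-4->D; (6,7):dx=+1,dy=+17->C; (6,8):dx=+7,dy=+6->C
  (6,9):dx=+4,dy=+4->C; (7,8):dx=+6,dy=-11->D; (7,9):dx=+3,dy=-13->D; (8,9):dx=-3,dy=-2->C
Step 2: C = 22, D = 14, total pairs = 36.
Step 3: tau = (C - D)/(n(n-1)/2) = (22 - 14)/36 = 0.222222.
Step 4: Exact two-sided p-value (enumerate n! = 362880 permutations of y under H0): p = 0.476709.
Step 5: alpha = 0.05. fail to reject H0.

tau_b = 0.2222 (C=22, D=14), p = 0.476709, fail to reject H0.


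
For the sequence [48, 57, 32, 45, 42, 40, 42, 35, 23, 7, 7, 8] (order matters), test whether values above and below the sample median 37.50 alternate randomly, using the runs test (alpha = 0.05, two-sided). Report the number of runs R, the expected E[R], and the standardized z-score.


Step 1: Compute median = 37.50; label A = above, B = below.
Labels in order: AABAAAABBBBB  (n_A = 6, n_B = 6)
Step 2: Count runs R = 4.
Step 3: Under H0 (random ordering), E[R] = 2*n_A*n_B/(n_A+n_B) + 1 = 2*6*6/12 + 1 = 7.0000.
        Var[R] = 2*n_A*n_B*(2*n_A*n_B - n_A - n_B) / ((n_A+n_B)^2 * (n_A+n_B-1)) = 4320/1584 = 2.7273.
        SD[R] = 1.6514.
Step 4: Continuity-corrected z = (R + 0.5 - E[R]) / SD[R] = (4 + 0.5 - 7.0000) / 1.6514 = -1.5138.
Step 5: Two-sided p-value via normal approximation = 2*(1 - Phi(|z|)) = 0.130070.
Step 6: alpha = 0.05. fail to reject H0.

R = 4, z = -1.5138, p = 0.130070, fail to reject H0.


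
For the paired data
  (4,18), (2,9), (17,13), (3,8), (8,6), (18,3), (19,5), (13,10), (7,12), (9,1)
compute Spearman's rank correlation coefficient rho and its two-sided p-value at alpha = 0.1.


Step 1: Rank x and y separately (midranks; no ties here).
rank(x): 4->3, 2->1, 17->8, 3->2, 8->5, 18->9, 19->10, 13->7, 7->4, 9->6
rank(y): 18->10, 9->6, 13->9, 8->5, 6->4, 3->2, 5->3, 10->7, 12->8, 1->1
Step 2: d_i = R_x(i) - R_y(i); compute d_i^2.
  (3-10)^2=49, (1-6)^2=25, (8-9)^2=1, (2-5)^2=9, (5-4)^2=1, (9-2)^2=49, (10-3)^2=49, (7-7)^2=0, (4-8)^2=16, (6-1)^2=25
sum(d^2) = 224.
Step 3: rho = 1 - 6*224 / (10*(10^2 - 1)) = 1 - 1344/990 = -0.357576.
Step 4: Under H0, t = rho * sqrt((n-2)/(1-rho^2)) = -1.0830 ~ t(8).
Step 5: Two-sided p-value from the t-distribution with 8 df = 0.310376.
Step 6: alpha = 0.1. fail to reject H0.

rho = -0.3576, p = 0.310376, fail to reject H0 at alpha = 0.1.


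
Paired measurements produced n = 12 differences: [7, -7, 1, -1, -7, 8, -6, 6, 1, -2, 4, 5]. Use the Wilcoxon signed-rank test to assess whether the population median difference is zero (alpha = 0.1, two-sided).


Step 1: Drop any zero differences (none here) and take |d_i|.
|d| = [7, 7, 1, 1, 7, 8, 6, 6, 1, 2, 4, 5]
Step 2: Midrank |d_i| (ties get averaged ranks).
ranks: |7|->10, |7|->10, |1|->2, |1|->2, |7|->10, |8|->12, |6|->7.5, |6|->7.5, |1|->2, |2|->4, |4|->5, |5|->6
Step 3: Attach original signs; sum ranks with positive sign and with negative sign.
W+ = 10 + 2 + 12 + 7.5 + 2 + 5 + 6 = 44.5
W- = 10 + 2 + 10 + 7.5 + 4 = 33.5
(Check: W+ + W- = 78 should equal n(n+1)/2 = 78.)
Step 4: Test statistic W = min(W+, W-) = 33.5.
Step 5: Ties in |d|, so use the tie-corrected normal approximation.
        E[W] = n(n+1)/4 = 12*13/4 = 39.
        Tie groups: |d|=1 (t=3), |d|=6 (t=2), |d|=7 (t=3); sum(t^3 - t) = 54.
        Var[W] = n(n+1)(2n+1)/24 - sum(t^3-t)/48 = 3900/24 - 54/48 = 161.375.
        z = (W - E[W]) / sqrt(Var[W]) = (33.5 - 39) / 12.7033 = -0.4330.
        Two-sided p = 2*Phi(z) = 0.665046.
Step 6: alpha = 0.1. fail to reject H0.

W+ = 44.5, W- = 33.5, W = min = 33.5, p = 0.665046, fail to reject H0.


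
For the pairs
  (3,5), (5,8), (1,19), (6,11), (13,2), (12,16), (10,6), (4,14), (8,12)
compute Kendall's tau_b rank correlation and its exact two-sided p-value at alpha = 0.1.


Step 1: Enumerate the 36 unordered pairs (i,j) with i<j and classify each by sign(x_j-x_i) * sign(y_j-y_i).
  (1,2):dx=+2,dy=+3->C; (1,3):dx=-2,dy=+14->D; (1,4):dx=+3,dy=+6->C; (1,5):dx=+10,dy=-3->D
  (1,6):dx=+9,dy=+11->C; (1,7):dx=+7,dy=+1->C; (1,8):dx=+1,dy=+9->C; (1,9):dx=+5,dy=+7->C
  (2,3):dx=-4,dy=+11->D; (2,4):dx=+1,dy=+3->C; (2,5):dx=+8,dy=-6->D; (2,6):dx=+7,dy=+8->C
  (2,7):dx=+5,dy=-2->D; (2,8):dx=-1,dy=+6->D; (2,9):dx=+3,dy=+4->C; (3,4):dx=+5,dy=-8->D
  (3,5):dx=+12,dy=-17->D; (3,6):dx=+11,dy=-3->D; (3,7):dx=+9,dy=-13->D; (3,8):dx=+3,dy=-5->D
  (3,9):dx=+7,dy=-7->D; (4,5):dx=+7,dy=-9->D; (4,6):dx=+6,dy=+5->C; (4,7):dx=+4,dy=-5->D
  (4,8):dx=-2,dy=+3->D; (4,9):dx=+2,dy=+1->C; (5,6):dx=-1,dy=+14->D; (5,7):dx=-3,dy=+4->D
  (5,8):dx=-9,dy=+12->D; (5,9):dx=-5,dy=+10->D; (6,7):dx=-2,dy=-10->C; (6,8):dx=-8,dy=-2->C
  (6,9):dx=-4,dy=-4->C; (7,8):dx=-6,dy=+8->D; (7,9):dx=-2,dy=+6->D; (8,9):dx=+4,dy=-2->D
Step 2: C = 14, D = 22, total pairs = 36.
Step 3: tau = (C - D)/(n(n-1)/2) = (14 - 22)/36 = -0.222222.
Step 4: Exact two-sided p-value (enumerate n! = 362880 permutations of y under H0): p = 0.476709.
Step 5: alpha = 0.1. fail to reject H0.

tau_b = -0.2222 (C=14, D=22), p = 0.476709, fail to reject H0.


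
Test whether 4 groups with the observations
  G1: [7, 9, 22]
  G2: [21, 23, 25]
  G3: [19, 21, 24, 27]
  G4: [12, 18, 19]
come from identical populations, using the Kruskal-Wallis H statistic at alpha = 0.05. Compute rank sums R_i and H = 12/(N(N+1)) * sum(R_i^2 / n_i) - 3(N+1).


Step 1: Combine all N = 13 observations and assign midranks.
sorted (value, group, rank): (7,G1,1), (9,G1,2), (12,G4,3), (18,G4,4), (19,G3,5.5), (19,G4,5.5), (21,G2,7.5), (21,G3,7.5), (22,G1,9), (23,G2,10), (24,G3,11), (25,G2,12), (27,G3,13)
Step 2: Sum ranks within each group.
R_1 = 12 (n_1 = 3)
R_2 = 29.5 (n_2 = 3)
R_3 = 37 (n_3 = 4)
R_4 = 12.5 (n_4 = 3)
Step 3: H = 12/(N(N+1)) * sum(R_i^2/n_i) - 3(N+1)
     = 12/(13*14) * (12^2/3 + 29.5^2/3 + 37^2/4 + 12.5^2/3) - 3*14
     = 0.065934 * 732.417 - 42
     = 6.291209.
Step 4: Ties present; correction factor C = 1 - 12/(13^3 - 13) = 0.994505. Corrected H = 6.291209 / 0.994505 = 6.325967.
Step 5: Under H0, H ~ chi^2(3); p-value = 0.096784.
Step 6: alpha = 0.05. fail to reject H0.

H = 6.3260, df = 3, p = 0.096784, fail to reject H0.


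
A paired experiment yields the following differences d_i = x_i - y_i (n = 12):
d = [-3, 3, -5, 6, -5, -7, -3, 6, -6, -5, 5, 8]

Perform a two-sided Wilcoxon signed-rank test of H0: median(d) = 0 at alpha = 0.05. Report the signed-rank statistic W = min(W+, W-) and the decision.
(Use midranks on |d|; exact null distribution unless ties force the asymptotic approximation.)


Step 1: Drop any zero differences (none here) and take |d_i|.
|d| = [3, 3, 5, 6, 5, 7, 3, 6, 6, 5, 5, 8]
Step 2: Midrank |d_i| (ties get averaged ranks).
ranks: |3|->2, |3|->2, |5|->5.5, |6|->9, |5|->5.5, |7|->11, |3|->2, |6|->9, |6|->9, |5|->5.5, |5|->5.5, |8|->12
Step 3: Attach original signs; sum ranks with positive sign and with negative sign.
W+ = 2 + 9 + 9 + 5.5 + 12 = 37.5
W- = 2 + 5.5 + 5.5 + 11 + 2 + 9 + 5.5 = 40.5
(Check: W+ + W- = 78 should equal n(n+1)/2 = 78.)
Step 4: Test statistic W = min(W+, W-) = 37.5.
Step 5: Ties in |d|, so use the tie-corrected normal approximation.
        E[W] = n(n+1)/4 = 12*13/4 = 39.
        Tie groups: |d|=3 (t=3), |d|=5 (t=4), |d|=6 (t=3); sum(t^3 - t) = 108.
        Var[W] = n(n+1)(2n+1)/24 - sum(t^3-t)/48 = 3900/24 - 108/48 = 160.25.
        z = (W - E[W]) / sqrt(Var[W]) = (37.5 - 39) / 12.6590 = -0.1185.
        Two-sided p = 2*Phi(z) = 0.905677.
Step 6: alpha = 0.05. fail to reject H0.

W+ = 37.5, W- = 40.5, W = min = 37.5, p = 0.905677, fail to reject H0.


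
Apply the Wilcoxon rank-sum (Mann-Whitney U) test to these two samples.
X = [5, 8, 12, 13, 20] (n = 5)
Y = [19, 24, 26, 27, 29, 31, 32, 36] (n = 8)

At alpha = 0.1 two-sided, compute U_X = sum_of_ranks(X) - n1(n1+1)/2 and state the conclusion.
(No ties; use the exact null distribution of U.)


Step 1: Combine and sort all 13 observations; assign midranks.
sorted (value, group): (5,X), (8,X), (12,X), (13,X), (19,Y), (20,X), (24,Y), (26,Y), (27,Y), (29,Y), (31,Y), (32,Y), (36,Y)
ranks: 5->1, 8->2, 12->3, 13->4, 19->5, 20->6, 24->7, 26->8, 27->9, 29->10, 31->11, 32->12, 36->13
Step 2: Rank sum for X: R1 = 1 + 2 + 3 + 4 + 6 = 16.
Step 3: U_X = R1 - n1(n1+1)/2 = 16 - 5*6/2 = 16 - 15 = 1.
       U_Y = n1*n2 - U_X = 40 - 1 = 39.
Step 4: No ties, so the exact null distribution of U (based on enumerating the C(13,5) = 1287 equally likely rank assignments) gives the two-sided p-value.
Step 5: p-value = 0.003108; compare to alpha = 0.1. reject H0.

U_X = 1, p = 0.003108, reject H0 at alpha = 0.1.


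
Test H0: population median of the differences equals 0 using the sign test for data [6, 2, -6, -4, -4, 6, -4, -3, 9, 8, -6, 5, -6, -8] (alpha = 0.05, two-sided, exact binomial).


Step 1: Discard zero differences. Original n = 14; n_eff = number of nonzero differences = 14.
Nonzero differences (with sign): +6, +2, -6, -4, -4, +6, -4, -3, +9, +8, -6, +5, -6, -8
Step 2: Count signs: positive = 6, negative = 8.
Step 3: Under H0: P(positive) = 0.5, so the number of positives S ~ Bin(14, 0.5).
Step 4: Two-sided exact p-value = sum of Bin(14,0.5) probabilities at or below the observed probability = 0.790527.
Step 5: alpha = 0.05. fail to reject H0.

n_eff = 14, pos = 6, neg = 8, p = 0.790527, fail to reject H0.


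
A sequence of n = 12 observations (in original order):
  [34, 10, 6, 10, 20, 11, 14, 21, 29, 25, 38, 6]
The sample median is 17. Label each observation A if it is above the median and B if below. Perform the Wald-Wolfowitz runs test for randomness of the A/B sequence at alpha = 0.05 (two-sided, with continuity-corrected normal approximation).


Step 1: Compute median = 17; label A = above, B = below.
Labels in order: ABBBABBAAAAB  (n_A = 6, n_B = 6)
Step 2: Count runs R = 6.
Step 3: Under H0 (random ordering), E[R] = 2*n_A*n_B/(n_A+n_B) + 1 = 2*6*6/12 + 1 = 7.0000.
        Var[R] = 2*n_A*n_B*(2*n_A*n_B - n_A - n_B) / ((n_A+n_B)^2 * (n_A+n_B-1)) = 4320/1584 = 2.7273.
        SD[R] = 1.6514.
Step 4: Continuity-corrected z = (R + 0.5 - E[R]) / SD[R] = (6 + 0.5 - 7.0000) / 1.6514 = -0.3028.
Step 5: Two-sided p-value via normal approximation = 2*(1 - Phi(|z|)) = 0.762069.
Step 6: alpha = 0.05. fail to reject H0.

R = 6, z = -0.3028, p = 0.762069, fail to reject H0.


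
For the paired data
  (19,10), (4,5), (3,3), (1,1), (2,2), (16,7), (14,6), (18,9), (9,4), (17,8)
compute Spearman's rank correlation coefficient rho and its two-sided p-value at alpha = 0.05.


Step 1: Rank x and y separately (midranks; no ties here).
rank(x): 19->10, 4->4, 3->3, 1->1, 2->2, 16->7, 14->6, 18->9, 9->5, 17->8
rank(y): 10->10, 5->5, 3->3, 1->1, 2->2, 7->7, 6->6, 9->9, 4->4, 8->8
Step 2: d_i = R_x(i) - R_y(i); compute d_i^2.
  (10-10)^2=0, (4-5)^2=1, (3-3)^2=0, (1-1)^2=0, (2-2)^2=0, (7-7)^2=0, (6-6)^2=0, (9-9)^2=0, (5-4)^2=1, (8-8)^2=0
sum(d^2) = 2.
Step 3: rho = 1 - 6*2 / (10*(10^2 - 1)) = 1 - 12/990 = 0.987879.
Step 4: Under H0, t = rho * sqrt((n-2)/(1-rho^2)) = 18.0003 ~ t(8).
Step 5: Two-sided p-value from the t-distribution with 8 df = 0.000000.
Step 6: alpha = 0.05. reject H0.

rho = 0.9879, p = 0.000000, reject H0 at alpha = 0.05.


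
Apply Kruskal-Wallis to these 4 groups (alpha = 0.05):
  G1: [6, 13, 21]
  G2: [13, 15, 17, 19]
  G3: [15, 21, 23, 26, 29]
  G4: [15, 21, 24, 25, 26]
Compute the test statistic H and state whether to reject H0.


Step 1: Combine all N = 17 observations and assign midranks.
sorted (value, group, rank): (6,G1,1), (13,G1,2.5), (13,G2,2.5), (15,G2,5), (15,G3,5), (15,G4,5), (17,G2,7), (19,G2,8), (21,G1,10), (21,G3,10), (21,G4,10), (23,G3,12), (24,G4,13), (25,G4,14), (26,G3,15.5), (26,G4,15.5), (29,G3,17)
Step 2: Sum ranks within each group.
R_1 = 13.5 (n_1 = 3)
R_2 = 22.5 (n_2 = 4)
R_3 = 59.5 (n_3 = 5)
R_4 = 57.5 (n_4 = 5)
Step 3: H = 12/(N(N+1)) * sum(R_i^2/n_i) - 3(N+1)
     = 12/(17*18) * (13.5^2/3 + 22.5^2/4 + 59.5^2/5 + 57.5^2/5) - 3*18
     = 0.039216 * 1556.61 - 54
     = 7.043627.
Step 4: Ties present; correction factor C = 1 - 60/(17^3 - 17) = 0.987745. Corrected H = 7.043627 / 0.987745 = 7.131017.
Step 5: Under H0, H ~ chi^2(3); p-value = 0.067837.
Step 6: alpha = 0.05. fail to reject H0.

H = 7.1310, df = 3, p = 0.067837, fail to reject H0.


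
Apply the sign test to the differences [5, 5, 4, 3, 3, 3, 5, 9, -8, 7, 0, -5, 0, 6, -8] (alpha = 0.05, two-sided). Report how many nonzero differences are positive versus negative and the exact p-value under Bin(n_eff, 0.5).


Step 1: Discard zero differences. Original n = 15; n_eff = number of nonzero differences = 13.
Nonzero differences (with sign): +5, +5, +4, +3, +3, +3, +5, +9, -8, +7, -5, +6, -8
Step 2: Count signs: positive = 10, negative = 3.
Step 3: Under H0: P(positive) = 0.5, so the number of positives S ~ Bin(13, 0.5).
Step 4: Two-sided exact p-value = sum of Bin(13,0.5) probabilities at or below the observed probability = 0.092285.
Step 5: alpha = 0.05. fail to reject H0.

n_eff = 13, pos = 10, neg = 3, p = 0.092285, fail to reject H0.


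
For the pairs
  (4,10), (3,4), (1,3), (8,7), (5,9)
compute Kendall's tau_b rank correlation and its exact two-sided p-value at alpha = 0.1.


Step 1: Enumerate the 10 unordered pairs (i,j) with i<j and classify each by sign(x_j-x_i) * sign(y_j-y_i).
  (1,2):dx=-1,dy=-6->C; (1,3):dx=-3,dy=-7->C; (1,4):dx=+4,dy=-3->D; (1,5):dx=+1,dy=-1->D
  (2,3):dx=-2,dy=-1->C; (2,4):dx=+5,dy=+3->C; (2,5):dx=+2,dy=+5->C; (3,4):dx=+7,dy=+4->C
  (3,5):dx=+4,dy=+6->C; (4,5):dx=-3,dy=+2->D
Step 2: C = 7, D = 3, total pairs = 10.
Step 3: tau = (C - D)/(n(n-1)/2) = (7 - 3)/10 = 0.400000.
Step 4: Exact two-sided p-value (enumerate n! = 120 permutations of y under H0): p = 0.483333.
Step 5: alpha = 0.1. fail to reject H0.

tau_b = 0.4000 (C=7, D=3), p = 0.483333, fail to reject H0.


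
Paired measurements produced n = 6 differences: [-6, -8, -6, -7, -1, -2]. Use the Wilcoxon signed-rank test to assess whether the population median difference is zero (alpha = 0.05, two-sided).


Step 1: Drop any zero differences (none here) and take |d_i|.
|d| = [6, 8, 6, 7, 1, 2]
Step 2: Midrank |d_i| (ties get averaged ranks).
ranks: |6|->3.5, |8|->6, |6|->3.5, |7|->5, |1|->1, |2|->2
Step 3: Attach original signs; sum ranks with positive sign and with negative sign.
W+ = 0 = 0
W- = 3.5 + 6 + 3.5 + 5 + 1 + 2 = 21
(Check: W+ + W- = 21 should equal n(n+1)/2 = 21.)
Step 4: Test statistic W = min(W+, W-) = 0.
Step 5: Ties in |d|, so use the tie-corrected normal approximation.
        E[W] = n(n+1)/4 = 6*7/4 = 10.5.
        Tie groups: |d|=6 (t=2); sum(t^3 - t) = 6.
        Var[W] = n(n+1)(2n+1)/24 - sum(t^3-t)/48 = 546/24 - 6/48 = 22.625.
        z = (W - E[W]) / sqrt(Var[W]) = (0 - 10.5) / 4.7566 = -2.2075.
        Two-sided p = 2*Phi(z) = 0.027281.
Step 6: alpha = 0.05. reject H0.

W+ = 0, W- = 21, W = min = 0, p = 0.027281, reject H0.


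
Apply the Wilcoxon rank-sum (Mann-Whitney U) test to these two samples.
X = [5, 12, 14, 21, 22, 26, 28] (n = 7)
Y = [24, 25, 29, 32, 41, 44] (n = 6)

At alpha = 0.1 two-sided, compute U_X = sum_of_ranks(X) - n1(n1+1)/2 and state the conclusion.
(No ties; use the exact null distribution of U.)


Step 1: Combine and sort all 13 observations; assign midranks.
sorted (value, group): (5,X), (12,X), (14,X), (21,X), (22,X), (24,Y), (25,Y), (26,X), (28,X), (29,Y), (32,Y), (41,Y), (44,Y)
ranks: 5->1, 12->2, 14->3, 21->4, 22->5, 24->6, 25->7, 26->8, 28->9, 29->10, 32->11, 41->12, 44->13
Step 2: Rank sum for X: R1 = 1 + 2 + 3 + 4 + 5 + 8 + 9 = 32.
Step 3: U_X = R1 - n1(n1+1)/2 = 32 - 7*8/2 = 32 - 28 = 4.
       U_Y = n1*n2 - U_X = 42 - 4 = 38.
Step 4: No ties, so the exact null distribution of U (based on enumerating the C(13,7) = 1716 equally likely rank assignments) gives the two-sided p-value.
Step 5: p-value = 0.013986; compare to alpha = 0.1. reject H0.

U_X = 4, p = 0.013986, reject H0 at alpha = 0.1.


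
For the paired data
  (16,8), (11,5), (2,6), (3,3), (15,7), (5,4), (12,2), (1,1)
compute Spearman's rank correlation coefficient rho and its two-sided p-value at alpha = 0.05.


Step 1: Rank x and y separately (midranks; no ties here).
rank(x): 16->8, 11->5, 2->2, 3->3, 15->7, 5->4, 12->6, 1->1
rank(y): 8->8, 5->5, 6->6, 3->3, 7->7, 4->4, 2->2, 1->1
Step 2: d_i = R_x(i) - R_y(i); compute d_i^2.
  (8-8)^2=0, (5-5)^2=0, (2-6)^2=16, (3-3)^2=0, (7-7)^2=0, (4-4)^2=0, (6-2)^2=16, (1-1)^2=0
sum(d^2) = 32.
Step 3: rho = 1 - 6*32 / (8*(8^2 - 1)) = 1 - 192/504 = 0.619048.
Step 4: Under H0, t = rho * sqrt((n-2)/(1-rho^2)) = 1.9308 ~ t(6).
Step 5: Two-sided p-value from the t-distribution with 6 df = 0.101733.
Step 6: alpha = 0.05. fail to reject H0.

rho = 0.6190, p = 0.101733, fail to reject H0 at alpha = 0.05.


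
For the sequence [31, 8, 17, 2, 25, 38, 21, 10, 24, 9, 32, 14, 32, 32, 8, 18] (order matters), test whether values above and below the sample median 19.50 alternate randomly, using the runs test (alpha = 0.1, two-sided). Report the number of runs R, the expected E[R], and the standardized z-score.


Step 1: Compute median = 19.50; label A = above, B = below.
Labels in order: ABBBAAABABABAABB  (n_A = 8, n_B = 8)
Step 2: Count runs R = 10.
Step 3: Under H0 (random ordering), E[R] = 2*n_A*n_B/(n_A+n_B) + 1 = 2*8*8/16 + 1 = 9.0000.
        Var[R] = 2*n_A*n_B*(2*n_A*n_B - n_A - n_B) / ((n_A+n_B)^2 * (n_A+n_B-1)) = 14336/3840 = 3.7333.
        SD[R] = 1.9322.
Step 4: Continuity-corrected z = (R - 0.5 - E[R]) / SD[R] = (10 - 0.5 - 9.0000) / 1.9322 = 0.2588.
Step 5: Two-sided p-value via normal approximation = 2*(1 - Phi(|z|)) = 0.795809.
Step 6: alpha = 0.1. fail to reject H0.

R = 10, z = 0.2588, p = 0.795809, fail to reject H0.


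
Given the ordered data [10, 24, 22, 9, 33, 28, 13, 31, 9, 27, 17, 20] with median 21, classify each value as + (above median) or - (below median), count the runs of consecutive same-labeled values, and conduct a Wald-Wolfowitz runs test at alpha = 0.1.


Step 1: Compute median = 21; label A = above, B = below.
Labels in order: BAABAABABABB  (n_A = 6, n_B = 6)
Step 2: Count runs R = 9.
Step 3: Under H0 (random ordering), E[R] = 2*n_A*n_B/(n_A+n_B) + 1 = 2*6*6/12 + 1 = 7.0000.
        Var[R] = 2*n_A*n_B*(2*n_A*n_B - n_A - n_B) / ((n_A+n_B)^2 * (n_A+n_B-1)) = 4320/1584 = 2.7273.
        SD[R] = 1.6514.
Step 4: Continuity-corrected z = (R - 0.5 - E[R]) / SD[R] = (9 - 0.5 - 7.0000) / 1.6514 = 0.9083.
Step 5: Two-sided p-value via normal approximation = 2*(1 - Phi(|z|)) = 0.363722.
Step 6: alpha = 0.1. fail to reject H0.

R = 9, z = 0.9083, p = 0.363722, fail to reject H0.


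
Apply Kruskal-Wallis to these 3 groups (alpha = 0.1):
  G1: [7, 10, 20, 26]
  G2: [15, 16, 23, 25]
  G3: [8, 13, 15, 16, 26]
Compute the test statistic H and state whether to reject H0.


Step 1: Combine all N = 13 observations and assign midranks.
sorted (value, group, rank): (7,G1,1), (8,G3,2), (10,G1,3), (13,G3,4), (15,G2,5.5), (15,G3,5.5), (16,G2,7.5), (16,G3,7.5), (20,G1,9), (23,G2,10), (25,G2,11), (26,G1,12.5), (26,G3,12.5)
Step 2: Sum ranks within each group.
R_1 = 25.5 (n_1 = 4)
R_2 = 34 (n_2 = 4)
R_3 = 31.5 (n_3 = 5)
Step 3: H = 12/(N(N+1)) * sum(R_i^2/n_i) - 3(N+1)
     = 12/(13*14) * (25.5^2/4 + 34^2/4 + 31.5^2/5) - 3*14
     = 0.065934 * 650.013 - 42
     = 0.857967.
Step 4: Ties present; correction factor C = 1 - 18/(13^3 - 13) = 0.991758. Corrected H = 0.857967 / 0.991758 = 0.865097.
Step 5: Under H0, H ~ chi^2(2); p-value = 0.648853.
Step 6: alpha = 0.1. fail to reject H0.

H = 0.8651, df = 2, p = 0.648853, fail to reject H0.


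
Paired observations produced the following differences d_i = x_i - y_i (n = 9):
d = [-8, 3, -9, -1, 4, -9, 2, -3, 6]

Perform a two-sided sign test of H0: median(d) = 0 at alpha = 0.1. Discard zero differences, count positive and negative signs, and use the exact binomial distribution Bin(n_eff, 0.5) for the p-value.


Step 1: Discard zero differences. Original n = 9; n_eff = number of nonzero differences = 9.
Nonzero differences (with sign): -8, +3, -9, -1, +4, -9, +2, -3, +6
Step 2: Count signs: positive = 4, negative = 5.
Step 3: Under H0: P(positive) = 0.5, so the number of positives S ~ Bin(9, 0.5).
Step 4: Two-sided exact p-value = sum of Bin(9,0.5) probabilities at or below the observed probability = 1.000000.
Step 5: alpha = 0.1. fail to reject H0.

n_eff = 9, pos = 4, neg = 5, p = 1.000000, fail to reject H0.


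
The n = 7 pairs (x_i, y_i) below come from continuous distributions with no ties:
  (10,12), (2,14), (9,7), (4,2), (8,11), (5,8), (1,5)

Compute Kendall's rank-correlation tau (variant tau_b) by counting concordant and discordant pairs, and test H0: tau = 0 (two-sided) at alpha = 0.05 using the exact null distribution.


Step 1: Enumerate the 21 unordered pairs (i,j) with i<j and classify each by sign(x_j-x_i) * sign(y_j-y_i).
  (1,2):dx=-8,dy=+2->D; (1,3):dx=-1,dy=-5->C; (1,4):dx=-6,dy=-10->C; (1,5):dx=-2,dy=-1->C
  (1,6):dx=-5,dy=-4->C; (1,7):dx=-9,dy=-7->C; (2,3):dx=+7,dy=-7->D; (2,4):dx=+2,dy=-12->D
  (2,5):dx=+6,dy=-3->D; (2,6):dx=+3,dy=-6->D; (2,7):dx=-1,dy=-9->C; (3,4):dx=-5,dy=-5->C
  (3,5):dx=-1,dy=+4->D; (3,6):dx=-4,dy=+1->D; (3,7):dx=-8,dy=-2->C; (4,5):dx=+4,dy=+9->C
  (4,6):dx=+1,dy=+6->C; (4,7):dx=-3,dy=+3->D; (5,6):dx=-3,dy=-3->C; (5,7):dx=-7,dy=-6->C
  (6,7):dx=-4,dy=-3->C
Step 2: C = 13, D = 8, total pairs = 21.
Step 3: tau = (C - D)/(n(n-1)/2) = (13 - 8)/21 = 0.238095.
Step 4: Exact two-sided p-value (enumerate n! = 5040 permutations of y under H0): p = 0.561905.
Step 5: alpha = 0.05. fail to reject H0.

tau_b = 0.2381 (C=13, D=8), p = 0.561905, fail to reject H0.


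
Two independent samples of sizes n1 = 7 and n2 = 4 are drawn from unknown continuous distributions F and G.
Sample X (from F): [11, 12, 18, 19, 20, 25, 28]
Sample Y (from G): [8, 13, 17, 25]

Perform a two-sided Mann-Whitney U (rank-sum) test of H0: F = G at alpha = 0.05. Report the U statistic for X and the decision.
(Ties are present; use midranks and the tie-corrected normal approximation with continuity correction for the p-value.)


Step 1: Combine and sort all 11 observations; assign midranks.
sorted (value, group): (8,Y), (11,X), (12,X), (13,Y), (17,Y), (18,X), (19,X), (20,X), (25,X), (25,Y), (28,X)
ranks: 8->1, 11->2, 12->3, 13->4, 17->5, 18->6, 19->7, 20->8, 25->9.5, 25->9.5, 28->11
Step 2: Rank sum for X: R1 = 2 + 3 + 6 + 7 + 8 + 9.5 + 11 = 46.5.
Step 3: U_X = R1 - n1(n1+1)/2 = 46.5 - 7*8/2 = 46.5 - 28 = 18.5.
       U_Y = n1*n2 - U_X = 28 - 18.5 = 9.5.
Step 4: Ties are present, so use the tie-corrected normal approximation (with continuity correction) for the p-value.
Step 5: p-value = 0.448659; compare to alpha = 0.05. fail to reject H0.

U_X = 18.5, p = 0.448659, fail to reject H0 at alpha = 0.05.


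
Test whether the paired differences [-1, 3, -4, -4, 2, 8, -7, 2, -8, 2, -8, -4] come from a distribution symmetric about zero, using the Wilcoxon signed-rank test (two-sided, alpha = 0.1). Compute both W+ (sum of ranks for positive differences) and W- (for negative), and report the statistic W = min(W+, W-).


Step 1: Drop any zero differences (none here) and take |d_i|.
|d| = [1, 3, 4, 4, 2, 8, 7, 2, 8, 2, 8, 4]
Step 2: Midrank |d_i| (ties get averaged ranks).
ranks: |1|->1, |3|->5, |4|->7, |4|->7, |2|->3, |8|->11, |7|->9, |2|->3, |8|->11, |2|->3, |8|->11, |4|->7
Step 3: Attach original signs; sum ranks with positive sign and with negative sign.
W+ = 5 + 3 + 11 + 3 + 3 = 25
W- = 1 + 7 + 7 + 9 + 11 + 11 + 7 = 53
(Check: W+ + W- = 78 should equal n(n+1)/2 = 78.)
Step 4: Test statistic W = min(W+, W-) = 25.
Step 5: Ties in |d|, so use the tie-corrected normal approximation.
        E[W] = n(n+1)/4 = 12*13/4 = 39.
        Tie groups: |d|=2 (t=3), |d|=4 (t=3), |d|=8 (t=3); sum(t^3 - t) = 72.
        Var[W] = n(n+1)(2n+1)/24 - sum(t^3-t)/48 = 3900/24 - 72/48 = 161.
        z = (W - E[W]) / sqrt(Var[W]) = (25 - 39) / 12.6886 = -1.1034.
        Two-sided p = 2*Phi(z) = 0.269873.
Step 6: alpha = 0.1. fail to reject H0.

W+ = 25, W- = 53, W = min = 25, p = 0.269873, fail to reject H0.


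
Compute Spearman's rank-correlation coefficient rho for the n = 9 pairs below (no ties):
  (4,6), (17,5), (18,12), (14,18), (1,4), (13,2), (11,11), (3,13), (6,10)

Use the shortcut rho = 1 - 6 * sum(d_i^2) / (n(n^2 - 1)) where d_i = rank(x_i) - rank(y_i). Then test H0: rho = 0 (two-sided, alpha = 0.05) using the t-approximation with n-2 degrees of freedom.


Step 1: Rank x and y separately (midranks; no ties here).
rank(x): 4->3, 17->8, 18->9, 14->7, 1->1, 13->6, 11->5, 3->2, 6->4
rank(y): 6->4, 5->3, 12->7, 18->9, 4->2, 2->1, 11->6, 13->8, 10->5
Step 2: d_i = R_x(i) - R_y(i); compute d_i^2.
  (3-4)^2=1, (8-3)^2=25, (9-7)^2=4, (7-9)^2=4, (1-2)^2=1, (6-1)^2=25, (5-6)^2=1, (2-8)^2=36, (4-5)^2=1
sum(d^2) = 98.
Step 3: rho = 1 - 6*98 / (9*(9^2 - 1)) = 1 - 588/720 = 0.183333.
Step 4: Under H0, t = rho * sqrt((n-2)/(1-rho^2)) = 0.4934 ~ t(7).
Step 5: Two-sided p-value from the t-distribution with 7 df = 0.636820.
Step 6: alpha = 0.05. fail to reject H0.

rho = 0.1833, p = 0.636820, fail to reject H0 at alpha = 0.05.


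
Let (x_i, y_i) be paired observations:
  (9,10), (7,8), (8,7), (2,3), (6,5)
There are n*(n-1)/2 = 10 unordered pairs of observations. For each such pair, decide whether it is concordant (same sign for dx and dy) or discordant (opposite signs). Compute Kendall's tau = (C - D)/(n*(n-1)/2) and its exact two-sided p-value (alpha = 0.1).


Step 1: Enumerate the 10 unordered pairs (i,j) with i<j and classify each by sign(x_j-x_i) * sign(y_j-y_i).
  (1,2):dx=-2,dy=-2->C; (1,3):dx=-1,dy=-3->C; (1,4):dx=-7,dy=-7->C; (1,5):dx=-3,dy=-5->C
  (2,3):dx=+1,dy=-1->D; (2,4):dx=-5,dy=-5->C; (2,5):dx=-1,dy=-3->C; (3,4):dx=-6,dy=-4->C
  (3,5):dx=-2,dy=-2->C; (4,5):dx=+4,dy=+2->C
Step 2: C = 9, D = 1, total pairs = 10.
Step 3: tau = (C - D)/(n(n-1)/2) = (9 - 1)/10 = 0.800000.
Step 4: Exact two-sided p-value (enumerate n! = 120 permutations of y under H0): p = 0.083333.
Step 5: alpha = 0.1. reject H0.

tau_b = 0.8000 (C=9, D=1), p = 0.083333, reject H0.


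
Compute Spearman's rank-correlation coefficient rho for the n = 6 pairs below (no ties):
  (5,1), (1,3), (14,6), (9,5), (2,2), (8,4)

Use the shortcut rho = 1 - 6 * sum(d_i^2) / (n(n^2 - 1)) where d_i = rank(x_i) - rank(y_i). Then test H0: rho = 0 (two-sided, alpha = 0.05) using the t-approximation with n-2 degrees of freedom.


Step 1: Rank x and y separately (midranks; no ties here).
rank(x): 5->3, 1->1, 14->6, 9->5, 2->2, 8->4
rank(y): 1->1, 3->3, 6->6, 5->5, 2->2, 4->4
Step 2: d_i = R_x(i) - R_y(i); compute d_i^2.
  (3-1)^2=4, (1-3)^2=4, (6-6)^2=0, (5-5)^2=0, (2-2)^2=0, (4-4)^2=0
sum(d^2) = 8.
Step 3: rho = 1 - 6*8 / (6*(6^2 - 1)) = 1 - 48/210 = 0.771429.
Step 4: Under H0, t = rho * sqrt((n-2)/(1-rho^2)) = 2.4247 ~ t(4).
Step 5: Two-sided p-value from the t-distribution with 4 df = 0.072397.
Step 6: alpha = 0.05. fail to reject H0.

rho = 0.7714, p = 0.072397, fail to reject H0 at alpha = 0.05.


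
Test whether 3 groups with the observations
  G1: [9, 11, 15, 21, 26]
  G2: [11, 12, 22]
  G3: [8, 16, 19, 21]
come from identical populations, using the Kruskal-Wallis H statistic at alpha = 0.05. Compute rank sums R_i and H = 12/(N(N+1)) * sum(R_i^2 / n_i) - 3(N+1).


Step 1: Combine all N = 12 observations and assign midranks.
sorted (value, group, rank): (8,G3,1), (9,G1,2), (11,G1,3.5), (11,G2,3.5), (12,G2,5), (15,G1,6), (16,G3,7), (19,G3,8), (21,G1,9.5), (21,G3,9.5), (22,G2,11), (26,G1,12)
Step 2: Sum ranks within each group.
R_1 = 33 (n_1 = 5)
R_2 = 19.5 (n_2 = 3)
R_3 = 25.5 (n_3 = 4)
Step 3: H = 12/(N(N+1)) * sum(R_i^2/n_i) - 3(N+1)
     = 12/(12*13) * (33^2/5 + 19.5^2/3 + 25.5^2/4) - 3*13
     = 0.076923 * 507.113 - 39
     = 0.008654.
Step 4: Ties present; correction factor C = 1 - 12/(12^3 - 12) = 0.993007. Corrected H = 0.008654 / 0.993007 = 0.008715.
Step 5: Under H0, H ~ chi^2(2); p-value = 0.995652.
Step 6: alpha = 0.05. fail to reject H0.

H = 0.0087, df = 2, p = 0.995652, fail to reject H0.


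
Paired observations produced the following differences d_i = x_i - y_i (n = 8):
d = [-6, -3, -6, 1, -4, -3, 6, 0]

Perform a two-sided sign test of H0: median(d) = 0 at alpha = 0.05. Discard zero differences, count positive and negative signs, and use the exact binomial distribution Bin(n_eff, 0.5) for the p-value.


Step 1: Discard zero differences. Original n = 8; n_eff = number of nonzero differences = 7.
Nonzero differences (with sign): -6, -3, -6, +1, -4, -3, +6
Step 2: Count signs: positive = 2, negative = 5.
Step 3: Under H0: P(positive) = 0.5, so the number of positives S ~ Bin(7, 0.5).
Step 4: Two-sided exact p-value = sum of Bin(7,0.5) probabilities at or below the observed probability = 0.453125.
Step 5: alpha = 0.05. fail to reject H0.

n_eff = 7, pos = 2, neg = 5, p = 0.453125, fail to reject H0.


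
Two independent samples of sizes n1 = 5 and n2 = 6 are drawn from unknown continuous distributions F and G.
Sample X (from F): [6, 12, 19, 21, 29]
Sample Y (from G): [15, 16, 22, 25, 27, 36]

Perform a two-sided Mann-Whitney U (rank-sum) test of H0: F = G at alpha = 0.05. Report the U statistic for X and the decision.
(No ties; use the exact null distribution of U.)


Step 1: Combine and sort all 11 observations; assign midranks.
sorted (value, group): (6,X), (12,X), (15,Y), (16,Y), (19,X), (21,X), (22,Y), (25,Y), (27,Y), (29,X), (36,Y)
ranks: 6->1, 12->2, 15->3, 16->4, 19->5, 21->6, 22->7, 25->8, 27->9, 29->10, 36->11
Step 2: Rank sum for X: R1 = 1 + 2 + 5 + 6 + 10 = 24.
Step 3: U_X = R1 - n1(n1+1)/2 = 24 - 5*6/2 = 24 - 15 = 9.
       U_Y = n1*n2 - U_X = 30 - 9 = 21.
Step 4: No ties, so the exact null distribution of U (based on enumerating the C(11,5) = 462 equally likely rank assignments) gives the two-sided p-value.
Step 5: p-value = 0.329004; compare to alpha = 0.05. fail to reject H0.

U_X = 9, p = 0.329004, fail to reject H0 at alpha = 0.05.


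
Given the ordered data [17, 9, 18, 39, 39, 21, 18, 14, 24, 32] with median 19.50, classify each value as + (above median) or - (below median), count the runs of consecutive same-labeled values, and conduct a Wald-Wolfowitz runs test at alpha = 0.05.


Step 1: Compute median = 19.50; label A = above, B = below.
Labels in order: BBBAAABBAA  (n_A = 5, n_B = 5)
Step 2: Count runs R = 4.
Step 3: Under H0 (random ordering), E[R] = 2*n_A*n_B/(n_A+n_B) + 1 = 2*5*5/10 + 1 = 6.0000.
        Var[R] = 2*n_A*n_B*(2*n_A*n_B - n_A - n_B) / ((n_A+n_B)^2 * (n_A+n_B-1)) = 2000/900 = 2.2222.
        SD[R] = 1.4907.
Step 4: Continuity-corrected z = (R + 0.5 - E[R]) / SD[R] = (4 + 0.5 - 6.0000) / 1.4907 = -1.0062.
Step 5: Two-sided p-value via normal approximation = 2*(1 - Phi(|z|)) = 0.314305.
Step 6: alpha = 0.05. fail to reject H0.

R = 4, z = -1.0062, p = 0.314305, fail to reject H0.


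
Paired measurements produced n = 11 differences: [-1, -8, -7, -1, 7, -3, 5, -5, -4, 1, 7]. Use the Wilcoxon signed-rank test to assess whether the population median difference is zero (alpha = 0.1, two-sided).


Step 1: Drop any zero differences (none here) and take |d_i|.
|d| = [1, 8, 7, 1, 7, 3, 5, 5, 4, 1, 7]
Step 2: Midrank |d_i| (ties get averaged ranks).
ranks: |1|->2, |8|->11, |7|->9, |1|->2, |7|->9, |3|->4, |5|->6.5, |5|->6.5, |4|->5, |1|->2, |7|->9
Step 3: Attach original signs; sum ranks with positive sign and with negative sign.
W+ = 9 + 6.5 + 2 + 9 = 26.5
W- = 2 + 11 + 9 + 2 + 4 + 6.5 + 5 = 39.5
(Check: W+ + W- = 66 should equal n(n+1)/2 = 66.)
Step 4: Test statistic W = min(W+, W-) = 26.5.
Step 5: Ties in |d|, so use the tie-corrected normal approximation.
        E[W] = n(n+1)/4 = 11*12/4 = 33.
        Tie groups: |d|=1 (t=3), |d|=5 (t=2), |d|=7 (t=3); sum(t^3 - t) = 54.
        Var[W] = n(n+1)(2n+1)/24 - sum(t^3-t)/48 = 3036/24 - 54/48 = 125.375.
        z = (W - E[W]) / sqrt(Var[W]) = (26.5 - 33) / 11.1971 = -0.5805.
        Two-sided p = 2*Phi(z) = 0.561572.
Step 6: alpha = 0.1. fail to reject H0.

W+ = 26.5, W- = 39.5, W = min = 26.5, p = 0.561572, fail to reject H0.


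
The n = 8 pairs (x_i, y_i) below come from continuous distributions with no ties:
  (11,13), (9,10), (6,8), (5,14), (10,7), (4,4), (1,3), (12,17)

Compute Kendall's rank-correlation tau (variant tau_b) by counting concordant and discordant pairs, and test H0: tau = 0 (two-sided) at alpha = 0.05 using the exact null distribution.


Step 1: Enumerate the 28 unordered pairs (i,j) with i<j and classify each by sign(x_j-x_i) * sign(y_j-y_i).
  (1,2):dx=-2,dy=-3->C; (1,3):dx=-5,dy=-5->C; (1,4):dx=-6,dy=+1->D; (1,5):dx=-1,dy=-6->C
  (1,6):dx=-7,dy=-9->C; (1,7):dx=-10,dy=-10->C; (1,8):dx=+1,dy=+4->C; (2,3):dx=-3,dy=-2->C
  (2,4):dx=-4,dy=+4->D; (2,5):dx=+1,dy=-3->D; (2,6):dx=-5,dy=-6->C; (2,7):dx=-8,dy=-7->C
  (2,8):dx=+3,dy=+7->C; (3,4):dx=-1,dy=+6->D; (3,5):dx=+4,dy=-1->D; (3,6):dx=-2,dy=-4->C
  (3,7):dx=-5,dy=-5->C; (3,8):dx=+6,dy=+9->C; (4,5):dx=+5,dy=-7->D; (4,6):dx=-1,dy=-10->C
  (4,7):dx=-4,dy=-11->C; (4,8):dx=+7,dy=+3->C; (5,6):dx=-6,dy=-3->C; (5,7):dx=-9,dy=-4->C
  (5,8):dx=+2,dy=+10->C; (6,7):dx=-3,dy=-1->C; (6,8):dx=+8,dy=+13->C; (7,8):dx=+11,dy=+14->C
Step 2: C = 22, D = 6, total pairs = 28.
Step 3: tau = (C - D)/(n(n-1)/2) = (22 - 6)/28 = 0.571429.
Step 4: Exact two-sided p-value (enumerate n! = 40320 permutations of y under H0): p = 0.061012.
Step 5: alpha = 0.05. fail to reject H0.

tau_b = 0.5714 (C=22, D=6), p = 0.061012, fail to reject H0.


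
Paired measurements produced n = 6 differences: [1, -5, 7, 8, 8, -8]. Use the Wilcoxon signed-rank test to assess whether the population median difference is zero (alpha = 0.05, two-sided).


Step 1: Drop any zero differences (none here) and take |d_i|.
|d| = [1, 5, 7, 8, 8, 8]
Step 2: Midrank |d_i| (ties get averaged ranks).
ranks: |1|->1, |5|->2, |7|->3, |8|->5, |8|->5, |8|->5
Step 3: Attach original signs; sum ranks with positive sign and with negative sign.
W+ = 1 + 3 + 5 + 5 = 14
W- = 2 + 5 = 7
(Check: W+ + W- = 21 should equal n(n+1)/2 = 21.)
Step 4: Test statistic W = min(W+, W-) = 7.
Step 5: Ties in |d|, so use the tie-corrected normal approximation.
        E[W] = n(n+1)/4 = 6*7/4 = 10.5.
        Tie groups: |d|=8 (t=3); sum(t^3 - t) = 24.
        Var[W] = n(n+1)(2n+1)/24 - sum(t^3-t)/48 = 546/24 - 24/48 = 22.25.
        z = (W - E[W]) / sqrt(Var[W]) = (7 - 10.5) / 4.7170 = -0.7420.
        Two-sided p = 2*Phi(z) = 0.458088.
Step 6: alpha = 0.05. fail to reject H0.

W+ = 14, W- = 7, W = min = 7, p = 0.458088, fail to reject H0.


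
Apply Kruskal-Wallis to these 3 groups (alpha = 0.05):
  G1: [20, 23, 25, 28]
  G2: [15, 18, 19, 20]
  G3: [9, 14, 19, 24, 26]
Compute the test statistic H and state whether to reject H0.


Step 1: Combine all N = 13 observations and assign midranks.
sorted (value, group, rank): (9,G3,1), (14,G3,2), (15,G2,3), (18,G2,4), (19,G2,5.5), (19,G3,5.5), (20,G1,7.5), (20,G2,7.5), (23,G1,9), (24,G3,10), (25,G1,11), (26,G3,12), (28,G1,13)
Step 2: Sum ranks within each group.
R_1 = 40.5 (n_1 = 4)
R_2 = 20 (n_2 = 4)
R_3 = 30.5 (n_3 = 5)
Step 3: H = 12/(N(N+1)) * sum(R_i^2/n_i) - 3(N+1)
     = 12/(13*14) * (40.5^2/4 + 20^2/4 + 30.5^2/5) - 3*14
     = 0.065934 * 696.112 - 42
     = 3.897527.
Step 4: Ties present; correction factor C = 1 - 12/(13^3 - 13) = 0.994505. Corrected H = 3.897527 / 0.994505 = 3.919061.
Step 5: Under H0, H ~ chi^2(2); p-value = 0.140925.
Step 6: alpha = 0.05. fail to reject H0.

H = 3.9191, df = 2, p = 0.140925, fail to reject H0.


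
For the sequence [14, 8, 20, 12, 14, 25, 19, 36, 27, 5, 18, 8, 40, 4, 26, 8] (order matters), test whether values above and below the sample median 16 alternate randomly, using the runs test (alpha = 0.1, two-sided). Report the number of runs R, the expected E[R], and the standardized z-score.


Step 1: Compute median = 16; label A = above, B = below.
Labels in order: BBABBAAAABABABAB  (n_A = 8, n_B = 8)
Step 2: Count runs R = 11.
Step 3: Under H0 (random ordering), E[R] = 2*n_A*n_B/(n_A+n_B) + 1 = 2*8*8/16 + 1 = 9.0000.
        Var[R] = 2*n_A*n_B*(2*n_A*n_B - n_A - n_B) / ((n_A+n_B)^2 * (n_A+n_B-1)) = 14336/3840 = 3.7333.
        SD[R] = 1.9322.
Step 4: Continuity-corrected z = (R - 0.5 - E[R]) / SD[R] = (11 - 0.5 - 9.0000) / 1.9322 = 0.7763.
Step 5: Two-sided p-value via normal approximation = 2*(1 - Phi(|z|)) = 0.437558.
Step 6: alpha = 0.1. fail to reject H0.

R = 11, z = 0.7763, p = 0.437558, fail to reject H0.


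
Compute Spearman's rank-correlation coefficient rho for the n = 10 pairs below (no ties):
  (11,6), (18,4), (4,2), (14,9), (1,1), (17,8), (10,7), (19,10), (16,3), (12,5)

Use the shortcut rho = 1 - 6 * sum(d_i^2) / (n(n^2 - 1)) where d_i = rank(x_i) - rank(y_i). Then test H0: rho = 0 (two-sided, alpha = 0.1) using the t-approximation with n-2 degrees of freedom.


Step 1: Rank x and y separately (midranks; no ties here).
rank(x): 11->4, 18->9, 4->2, 14->6, 1->1, 17->8, 10->3, 19->10, 16->7, 12->5
rank(y): 6->6, 4->4, 2->2, 9->9, 1->1, 8->8, 7->7, 10->10, 3->3, 5->5
Step 2: d_i = R_x(i) - R_y(i); compute d_i^2.
  (4-6)^2=4, (9-4)^2=25, (2-2)^2=0, (6-9)^2=9, (1-1)^2=0, (8-8)^2=0, (3-7)^2=16, (10-10)^2=0, (7-3)^2=16, (5-5)^2=0
sum(d^2) = 70.
Step 3: rho = 1 - 6*70 / (10*(10^2 - 1)) = 1 - 420/990 = 0.575758.
Step 4: Under H0, t = rho * sqrt((n-2)/(1-rho^2)) = 1.9917 ~ t(8).
Step 5: Two-sided p-value from the t-distribution with 8 df = 0.081553.
Step 6: alpha = 0.1. reject H0.

rho = 0.5758, p = 0.081553, reject H0 at alpha = 0.1.
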